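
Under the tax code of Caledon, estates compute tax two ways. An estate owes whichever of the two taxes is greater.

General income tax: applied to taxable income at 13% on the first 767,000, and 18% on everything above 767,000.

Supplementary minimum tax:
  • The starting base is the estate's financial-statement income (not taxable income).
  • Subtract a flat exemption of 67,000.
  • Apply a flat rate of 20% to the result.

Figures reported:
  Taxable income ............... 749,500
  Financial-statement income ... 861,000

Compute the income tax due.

Supplementary minimum tax:
  Base (financial-statement income): 861,000
  Less exemption 67,000 → base 794,000
  794,000 × 20% = 158,800

General income tax:
  749,500 × 13% = 97,435

158,800 > 97,435, so the supplementary minimum tax is the binding amount.

158,800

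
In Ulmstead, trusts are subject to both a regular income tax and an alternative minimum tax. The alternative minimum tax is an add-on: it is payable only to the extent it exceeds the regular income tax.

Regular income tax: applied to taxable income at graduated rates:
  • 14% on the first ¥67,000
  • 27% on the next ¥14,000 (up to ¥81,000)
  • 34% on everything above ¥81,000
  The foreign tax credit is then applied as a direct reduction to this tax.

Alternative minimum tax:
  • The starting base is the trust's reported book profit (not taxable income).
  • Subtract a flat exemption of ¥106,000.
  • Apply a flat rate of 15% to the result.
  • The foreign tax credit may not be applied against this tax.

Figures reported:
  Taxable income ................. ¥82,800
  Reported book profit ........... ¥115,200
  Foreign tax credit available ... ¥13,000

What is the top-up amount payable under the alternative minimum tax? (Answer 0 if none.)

Regular income tax:
  ¥67,000 × 14% = ¥9,380
  ¥14,000 × 27% = ¥3,780
  ¥1,800 × 34% = ¥612
  → ¥13,772
  Less foreign tax credit ¥13,000 → ¥772

Alternative minimum tax:
  Base (reported book profit): ¥115,200
  Less exemption ¥106,000 → base ¥9,200
  ¥9,200 × 15% = ¥1,380

Excess of alternative minimum tax over regular income tax: ¥1,380 − ¥772 = ¥608.

¥608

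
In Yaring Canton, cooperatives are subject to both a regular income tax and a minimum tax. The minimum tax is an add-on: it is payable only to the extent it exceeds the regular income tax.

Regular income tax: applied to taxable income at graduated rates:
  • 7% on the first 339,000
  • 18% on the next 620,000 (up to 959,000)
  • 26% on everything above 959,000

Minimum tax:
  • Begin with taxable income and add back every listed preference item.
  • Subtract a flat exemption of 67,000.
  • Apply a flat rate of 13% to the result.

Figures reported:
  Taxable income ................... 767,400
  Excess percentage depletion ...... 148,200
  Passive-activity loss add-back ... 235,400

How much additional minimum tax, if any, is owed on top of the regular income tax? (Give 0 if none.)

40,078

Regular income tax:
  339,000 × 7% = 23,730
  428,400 × 18% = 77,112
  → 100,842

Minimum tax:
  Adjusted income: 767,400 + 148,200 + 235,400 = 1,151,000
  Less exemption 67,000 → base 1,084,000
  1,084,000 × 13% = 140,920

Excess of minimum tax over regular income tax: 140,920 − 100,842 = 40,078.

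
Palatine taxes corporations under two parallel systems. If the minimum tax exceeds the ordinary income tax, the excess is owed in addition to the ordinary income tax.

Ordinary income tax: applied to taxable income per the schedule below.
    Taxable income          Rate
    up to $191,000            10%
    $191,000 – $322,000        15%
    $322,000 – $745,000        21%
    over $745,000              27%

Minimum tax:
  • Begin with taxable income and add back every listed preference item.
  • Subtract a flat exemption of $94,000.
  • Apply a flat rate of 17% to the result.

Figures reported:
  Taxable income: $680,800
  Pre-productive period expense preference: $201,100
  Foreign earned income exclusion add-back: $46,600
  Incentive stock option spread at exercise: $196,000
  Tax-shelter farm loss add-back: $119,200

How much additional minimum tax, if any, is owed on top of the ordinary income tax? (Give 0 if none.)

Minimum tax:
  Adjusted income: $680,800 + $201,100 + $46,600 + $196,000 + $119,200 = $1,243,700
  Less exemption $94,000 → base $1,149,700
  $1,149,700 × 17% = $195,449

Ordinary income tax:
  $191,000 × 10% = $19,100
  $131,000 × 15% = $19,650
  $358,800 × 21% = $75,348
  → $114,098

Excess of minimum tax over ordinary income tax: $195,449 − $114,098 = $81,351.

$81,351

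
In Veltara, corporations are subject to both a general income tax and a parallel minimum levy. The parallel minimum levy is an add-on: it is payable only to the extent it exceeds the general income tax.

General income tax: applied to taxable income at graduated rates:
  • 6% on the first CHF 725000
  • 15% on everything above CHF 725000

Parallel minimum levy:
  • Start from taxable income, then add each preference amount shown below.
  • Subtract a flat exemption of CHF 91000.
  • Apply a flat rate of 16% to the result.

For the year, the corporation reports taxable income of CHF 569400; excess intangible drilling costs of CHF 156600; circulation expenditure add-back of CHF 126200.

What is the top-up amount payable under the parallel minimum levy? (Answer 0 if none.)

General income tax:
  CHF 569400 × 6% = CHF 34164

Parallel minimum levy:
  Adjusted income: CHF 569400 + CHF 156600 + CHF 126200 = CHF 852200
  Less exemption CHF 91000 → base CHF 761200
  CHF 761200 × 16% = CHF 121792

Excess of parallel minimum levy over general income tax: CHF 121792 − CHF 34164 = CHF 87628.

CHF 87628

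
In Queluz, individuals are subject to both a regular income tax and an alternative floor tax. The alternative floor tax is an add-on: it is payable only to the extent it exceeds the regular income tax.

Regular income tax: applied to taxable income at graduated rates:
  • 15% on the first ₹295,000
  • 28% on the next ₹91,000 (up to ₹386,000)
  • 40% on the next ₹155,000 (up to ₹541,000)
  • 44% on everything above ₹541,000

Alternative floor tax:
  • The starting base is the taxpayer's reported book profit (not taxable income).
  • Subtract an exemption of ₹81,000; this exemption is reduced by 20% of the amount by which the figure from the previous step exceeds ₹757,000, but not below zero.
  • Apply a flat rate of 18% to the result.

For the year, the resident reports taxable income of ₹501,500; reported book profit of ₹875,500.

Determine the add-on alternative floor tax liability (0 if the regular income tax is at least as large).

₹31,346

Alternative floor tax:
  Base (reported book profit): ₹875,500
  Exemption: ₹81,000 − 20% × (₹875,500 − ₹757,000) = ₹81,000 − ₹23,700 = ₹57,300
  Base: ₹875,500 − ₹57,300 = ₹818,200
  ₹818,200 × 18% = ₹147,276

Regular income tax:
  ₹295,000 × 15% = ₹44,250
  ₹91,000 × 28% = ₹25,480
  ₹115,500 × 40% = ₹46,200
  → ₹115,930

Excess of alternative floor tax over regular income tax: ₹147,276 − ₹115,930 = ₹31,346.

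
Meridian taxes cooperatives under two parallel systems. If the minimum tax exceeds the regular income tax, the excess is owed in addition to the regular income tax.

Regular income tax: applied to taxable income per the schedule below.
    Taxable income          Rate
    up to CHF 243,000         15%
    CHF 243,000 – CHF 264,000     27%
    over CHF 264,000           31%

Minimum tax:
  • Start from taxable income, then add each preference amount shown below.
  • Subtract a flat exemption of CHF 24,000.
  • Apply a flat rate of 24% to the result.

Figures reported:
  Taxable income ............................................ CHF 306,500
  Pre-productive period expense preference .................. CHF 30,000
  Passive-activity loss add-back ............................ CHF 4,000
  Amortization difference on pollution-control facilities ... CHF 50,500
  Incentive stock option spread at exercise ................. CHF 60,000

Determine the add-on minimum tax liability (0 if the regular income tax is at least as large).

CHF 47,185

Minimum tax:
  Adjusted income: CHF 306,500 + CHF 30,000 + CHF 4,000 + CHF 50,500 + CHF 60,000 = CHF 451,000
  Less exemption CHF 24,000 → base CHF 427,000
  CHF 427,000 × 24% = CHF 102,480

Regular income tax:
  CHF 243,000 × 15% = CHF 36,450
  CHF 21,000 × 27% = CHF 5,670
  CHF 42,500 × 31% = CHF 13,175
  → CHF 55,295

Excess of minimum tax over regular income tax: CHF 102,480 − CHF 55,295 = CHF 47,185.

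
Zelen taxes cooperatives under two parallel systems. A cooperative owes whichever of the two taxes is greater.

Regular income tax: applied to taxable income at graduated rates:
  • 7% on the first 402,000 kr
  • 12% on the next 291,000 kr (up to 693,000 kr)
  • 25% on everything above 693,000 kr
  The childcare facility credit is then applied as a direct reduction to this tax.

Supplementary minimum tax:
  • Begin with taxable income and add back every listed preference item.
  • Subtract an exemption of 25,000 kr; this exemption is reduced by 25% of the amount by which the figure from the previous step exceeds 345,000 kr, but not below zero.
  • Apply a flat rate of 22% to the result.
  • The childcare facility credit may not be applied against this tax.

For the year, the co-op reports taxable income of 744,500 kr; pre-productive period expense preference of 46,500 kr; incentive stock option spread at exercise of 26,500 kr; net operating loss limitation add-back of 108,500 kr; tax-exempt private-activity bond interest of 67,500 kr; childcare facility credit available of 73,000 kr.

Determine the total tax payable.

218,570 kr

Supplementary minimum tax:
  Adjusted income: 744,500 kr + 46,500 kr + 26,500 kr + 108,500 kr + 67,500 kr = 993,500 kr
  Exemption: 25% × (993,500 kr − 345,000 kr) = 162,125 kr ≥ 25,000 kr, so the exemption is fully phased out
  Base: 993,500 kr − 0 kr = 993,500 kr
  993,500 kr × 22% = 218,570 kr

Regular income tax:
  402,000 kr × 7% = 28,140 kr
  291,000 kr × 12% = 34,920 kr
  51,500 kr × 25% = 12,875 kr
  → 75,935 kr
  Less childcare facility credit 73,000 kr → 2,935 kr

218,570 kr > 2,935 kr, so the supplementary minimum tax is the binding amount.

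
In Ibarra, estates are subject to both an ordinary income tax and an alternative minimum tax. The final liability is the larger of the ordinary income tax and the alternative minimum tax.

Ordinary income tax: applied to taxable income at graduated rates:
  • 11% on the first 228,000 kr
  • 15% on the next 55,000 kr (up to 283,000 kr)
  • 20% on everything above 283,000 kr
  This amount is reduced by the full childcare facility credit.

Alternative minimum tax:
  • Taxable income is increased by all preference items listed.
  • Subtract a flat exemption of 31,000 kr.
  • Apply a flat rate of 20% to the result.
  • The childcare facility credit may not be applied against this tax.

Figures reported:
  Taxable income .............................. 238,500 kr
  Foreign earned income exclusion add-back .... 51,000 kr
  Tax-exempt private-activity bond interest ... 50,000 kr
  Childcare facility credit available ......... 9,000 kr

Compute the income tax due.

61,700 kr

Ordinary income tax:
  228,000 kr × 11% = 25,080 kr
  10,500 kr × 15% = 1,575 kr
  → 26,655 kr
  Less childcare facility credit 9,000 kr → 17,655 kr

Alternative minimum tax:
  Adjusted income: 238,500 kr + 51,000 kr + 50,000 kr = 339,500 kr
  Less exemption 31,000 kr → base 308,500 kr
  308,500 kr × 20% = 61,700 kr

61,700 kr > 17,655 kr, so the alternative minimum tax is the binding amount.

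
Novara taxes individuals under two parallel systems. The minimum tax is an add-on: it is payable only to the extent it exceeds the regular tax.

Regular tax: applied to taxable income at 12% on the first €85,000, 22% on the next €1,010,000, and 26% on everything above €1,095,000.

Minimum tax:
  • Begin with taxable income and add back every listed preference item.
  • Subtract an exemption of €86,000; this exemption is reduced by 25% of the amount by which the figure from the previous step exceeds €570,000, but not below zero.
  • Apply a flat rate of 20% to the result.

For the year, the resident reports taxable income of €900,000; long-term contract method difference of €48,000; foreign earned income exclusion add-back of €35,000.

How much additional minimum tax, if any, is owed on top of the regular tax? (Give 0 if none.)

€7,100

Minimum tax:
  Adjusted income: €900,000 + €48,000 + €35,000 = €983,000
  Exemption: 25% × (€983,000 − €570,000) = €103,250 ≥ €86,000, so the exemption is fully phased out
  Base: €983,000 − €0 = €983,000
  €983,000 × 20% = €196,600

Regular tax:
  €85,000 × 12% = €10,200
  €815,000 × 22% = €179,300
  → €189,500

Excess of minimum tax over regular tax: €196,600 − €189,500 = €7,100.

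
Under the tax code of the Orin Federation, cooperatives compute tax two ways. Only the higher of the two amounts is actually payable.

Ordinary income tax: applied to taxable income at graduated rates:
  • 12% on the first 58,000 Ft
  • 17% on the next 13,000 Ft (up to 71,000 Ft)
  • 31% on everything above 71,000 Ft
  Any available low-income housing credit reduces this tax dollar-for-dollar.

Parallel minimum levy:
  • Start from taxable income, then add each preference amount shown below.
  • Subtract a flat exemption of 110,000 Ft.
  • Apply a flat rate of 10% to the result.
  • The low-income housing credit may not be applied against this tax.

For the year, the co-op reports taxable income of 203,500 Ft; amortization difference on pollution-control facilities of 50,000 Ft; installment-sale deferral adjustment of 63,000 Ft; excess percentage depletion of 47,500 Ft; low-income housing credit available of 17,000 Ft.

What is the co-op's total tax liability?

33,245 Ft

Ordinary income tax:
  58,000 Ft × 12% = 6,960 Ft
  13,000 Ft × 17% = 2,210 Ft
  132,500 Ft × 31% = 41,075 Ft
  → 50,245 Ft
  Less low-income housing credit 17,000 Ft → 33,245 Ft

Parallel minimum levy:
  Adjusted income: 203,500 Ft + 50,000 Ft + 63,000 Ft + 47,500 Ft = 364,000 Ft
  Less exemption 110,000 Ft → base 254,000 Ft
  254,000 Ft × 10% = 25,400 Ft

33,245 Ft > 25,400 Ft, so the ordinary income tax governs.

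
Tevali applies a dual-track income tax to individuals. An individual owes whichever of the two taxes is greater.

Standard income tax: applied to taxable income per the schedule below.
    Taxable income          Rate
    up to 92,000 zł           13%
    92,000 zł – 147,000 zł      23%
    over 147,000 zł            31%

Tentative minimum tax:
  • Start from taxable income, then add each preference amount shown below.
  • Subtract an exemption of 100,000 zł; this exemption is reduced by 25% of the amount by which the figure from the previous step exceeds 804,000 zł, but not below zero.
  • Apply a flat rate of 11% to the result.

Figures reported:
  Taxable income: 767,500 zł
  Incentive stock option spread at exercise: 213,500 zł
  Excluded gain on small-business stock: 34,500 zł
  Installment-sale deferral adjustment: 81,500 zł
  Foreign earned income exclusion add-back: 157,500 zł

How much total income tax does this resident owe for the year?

216,965 zł

Tentative minimum tax:
  Adjusted income: 767,500 zł + 213,500 zł + 34,500 zł + 81,500 zł + 157,500 zł = 1,254,500 zł
  Exemption: 25% × (1,254,500 zł − 804,000 zł) = 112,625 zł ≥ 100,000 zł, so the exemption is fully phased out
  Base: 1,254,500 zł − 0 zł = 1,254,500 zł
  1,254,500 zł × 11% = 137,995 zł

Standard income tax:
  92,000 zł × 13% = 11,960 zł
  55,000 zł × 23% = 12,650 zł
  620,500 zł × 31% = 192,355 zł
  → 216,965 zł

216,965 zł > 137,995 zł, so the standard income tax governs.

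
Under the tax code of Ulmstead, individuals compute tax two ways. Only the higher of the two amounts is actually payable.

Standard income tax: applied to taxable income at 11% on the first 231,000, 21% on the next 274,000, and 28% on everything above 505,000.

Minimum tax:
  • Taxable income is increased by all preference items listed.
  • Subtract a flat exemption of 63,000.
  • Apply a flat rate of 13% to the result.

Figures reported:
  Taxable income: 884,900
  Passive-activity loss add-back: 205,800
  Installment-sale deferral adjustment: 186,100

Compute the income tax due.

189,322

Standard income tax:
  231,000 × 11% = 25,410
  274,000 × 21% = 57,540
  379,900 × 28% = 106,372
  → 189,322

Minimum tax:
  Adjusted income: 884,900 + 205,800 + 186,100 = 1,276,800
  Less exemption 63,000 → base 1,213,800
  1,213,800 × 13% = 157,794

189,322 > 157,794, so the standard income tax governs.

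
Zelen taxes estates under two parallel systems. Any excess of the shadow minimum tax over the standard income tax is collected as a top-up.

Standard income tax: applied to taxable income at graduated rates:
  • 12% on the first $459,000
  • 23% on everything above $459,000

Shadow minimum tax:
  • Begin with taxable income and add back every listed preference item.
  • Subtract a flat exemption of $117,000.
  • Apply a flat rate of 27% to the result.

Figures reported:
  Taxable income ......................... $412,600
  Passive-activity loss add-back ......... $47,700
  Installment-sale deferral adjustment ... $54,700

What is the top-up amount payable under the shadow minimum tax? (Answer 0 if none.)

Shadow minimum tax:
  Adjusted income: $412,600 + $47,700 + $54,700 = $515,000
  Less exemption $117,000 → base $398,000
  $398,000 × 27% = $107,460

Standard income tax:
  $412,600 × 12% = $49,512

Excess of shadow minimum tax over standard income tax: $107,460 − $49,512 = $57,948.

$57,948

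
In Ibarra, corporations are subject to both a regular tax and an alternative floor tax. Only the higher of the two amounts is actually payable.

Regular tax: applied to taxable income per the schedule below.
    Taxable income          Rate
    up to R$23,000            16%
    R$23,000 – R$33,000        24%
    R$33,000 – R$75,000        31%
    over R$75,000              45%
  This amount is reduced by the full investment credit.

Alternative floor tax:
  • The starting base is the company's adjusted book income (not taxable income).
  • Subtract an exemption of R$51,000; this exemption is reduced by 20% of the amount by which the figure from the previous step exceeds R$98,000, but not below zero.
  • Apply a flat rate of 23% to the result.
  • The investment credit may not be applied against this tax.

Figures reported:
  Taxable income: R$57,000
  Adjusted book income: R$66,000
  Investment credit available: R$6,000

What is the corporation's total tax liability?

R$7,520

Regular tax:
  R$23,000 × 16% = R$3,680
  R$10,000 × 24% = R$2,400
  R$24,000 × 31% = R$7,440
  → R$13,520
  Less investment credit R$6,000 → R$7,520

Alternative floor tax:
  Base (adjusted book income): R$66,000
  Exemption: R$66,000 ≤ R$98,000, so full R$51,000 applies
  Base: R$66,000 − R$51,000 = R$15,000
  R$15,000 × 23% = R$3,450

R$7,520 > R$3,450, so the regular tax governs.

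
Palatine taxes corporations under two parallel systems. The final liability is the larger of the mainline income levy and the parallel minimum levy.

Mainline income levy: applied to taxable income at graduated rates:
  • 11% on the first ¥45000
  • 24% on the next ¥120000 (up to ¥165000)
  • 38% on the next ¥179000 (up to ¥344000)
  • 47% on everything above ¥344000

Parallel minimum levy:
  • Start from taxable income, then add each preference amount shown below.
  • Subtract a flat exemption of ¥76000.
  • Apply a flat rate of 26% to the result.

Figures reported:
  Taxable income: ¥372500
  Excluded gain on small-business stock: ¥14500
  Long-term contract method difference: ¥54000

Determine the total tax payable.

Parallel minimum levy:
  Adjusted income: ¥372500 + ¥14500 + ¥54000 = ¥441000
  Less exemption ¥76000 → base ¥365000
  ¥365000 × 26% = ¥94900

Mainline income levy:
  ¥45000 × 11% = ¥4950
  ¥120000 × 24% = ¥28800
  ¥179000 × 38% = ¥68020
  ¥28500 × 47% = ¥13395
  → ¥115165

¥115165 > ¥94900, so the mainline income levy governs.

¥115165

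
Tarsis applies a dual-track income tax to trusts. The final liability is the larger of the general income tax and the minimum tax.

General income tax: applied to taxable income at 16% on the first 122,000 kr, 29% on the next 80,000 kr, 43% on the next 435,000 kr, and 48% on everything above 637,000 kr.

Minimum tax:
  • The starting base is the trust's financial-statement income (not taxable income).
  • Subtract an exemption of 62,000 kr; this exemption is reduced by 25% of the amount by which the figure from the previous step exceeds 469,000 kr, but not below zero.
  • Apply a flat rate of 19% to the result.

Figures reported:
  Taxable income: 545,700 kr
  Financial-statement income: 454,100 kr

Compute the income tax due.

Minimum tax:
  Base (financial-statement income): 454,100 kr
  Exemption: 454,100 kr ≤ 469,000 kr, so full 62,000 kr applies
  Base: 454,100 kr − 62,000 kr = 392,100 kr
  392,100 kr × 19% = 74,499 kr

General income tax:
  122,000 kr × 16% = 19,520 kr
  80,000 kr × 29% = 23,200 kr
  343,700 kr × 43% = 147,791 kr
  → 190,511 kr

190,511 kr > 74,499 kr, so the general income tax governs.

190,511 kr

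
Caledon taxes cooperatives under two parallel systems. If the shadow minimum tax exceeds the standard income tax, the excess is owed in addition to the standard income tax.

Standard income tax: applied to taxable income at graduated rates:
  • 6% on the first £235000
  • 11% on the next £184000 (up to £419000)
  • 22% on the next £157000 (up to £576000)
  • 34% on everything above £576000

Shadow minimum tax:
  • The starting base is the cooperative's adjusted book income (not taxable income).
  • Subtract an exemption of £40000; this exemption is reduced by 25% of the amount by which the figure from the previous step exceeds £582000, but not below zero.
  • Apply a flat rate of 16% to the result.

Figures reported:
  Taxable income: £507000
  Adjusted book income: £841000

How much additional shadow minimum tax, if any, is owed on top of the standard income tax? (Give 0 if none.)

£80860

Shadow minimum tax:
  Base (adjusted book income): £841000
  Exemption: 25% × (£841000 − £582000) = £64750 ≥ £40000, so the exemption is fully phased out
  Base: £841000 − £0 = £841000
  £841000 × 16% = £134560

Standard income tax:
  £235000 × 6% = £14100
  £184000 × 11% = £20240
  £88000 × 22% = £19360
  → £53700

Excess of shadow minimum tax over standard income tax: £134560 − £53700 = £80860.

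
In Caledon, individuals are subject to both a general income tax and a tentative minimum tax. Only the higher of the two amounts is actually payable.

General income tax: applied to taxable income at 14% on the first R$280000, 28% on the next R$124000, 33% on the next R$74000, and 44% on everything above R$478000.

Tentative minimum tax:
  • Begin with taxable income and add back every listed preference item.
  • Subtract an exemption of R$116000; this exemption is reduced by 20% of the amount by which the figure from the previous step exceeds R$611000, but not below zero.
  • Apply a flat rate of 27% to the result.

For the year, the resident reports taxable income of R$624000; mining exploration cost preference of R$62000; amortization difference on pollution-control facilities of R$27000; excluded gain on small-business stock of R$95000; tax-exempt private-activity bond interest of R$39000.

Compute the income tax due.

General income tax:
  R$280000 × 14% = R$39200
  R$124000 × 28% = R$34720
  R$74000 × 33% = R$24420
  R$146000 × 44% = R$64240
  → R$162580

Tentative minimum tax:
  Adjusted income: R$624000 + R$62000 + R$27000 + R$95000 + R$39000 = R$847000
  Exemption: R$116000 − 20% × (R$847000 − R$611000) = R$116000 − R$47200 = R$68800
  Base: R$847000 − R$68800 = R$778200
  R$778200 × 27% = R$210114

R$210114 > R$162580, so the tentative minimum tax is the binding amount.

R$210114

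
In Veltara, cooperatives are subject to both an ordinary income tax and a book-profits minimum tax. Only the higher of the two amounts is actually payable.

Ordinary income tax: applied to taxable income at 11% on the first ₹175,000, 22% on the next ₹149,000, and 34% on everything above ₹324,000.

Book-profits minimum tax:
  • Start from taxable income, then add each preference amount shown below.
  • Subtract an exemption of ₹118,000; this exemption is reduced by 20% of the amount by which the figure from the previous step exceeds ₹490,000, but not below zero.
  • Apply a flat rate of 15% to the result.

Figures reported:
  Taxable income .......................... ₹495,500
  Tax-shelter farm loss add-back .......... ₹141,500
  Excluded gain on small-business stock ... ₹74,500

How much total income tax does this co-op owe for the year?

Book-profits minimum tax:
  Adjusted income: ₹495,500 + ₹141,500 + ₹74,500 = ₹711,500
  Exemption: ₹118,000 − 20% × (₹711,500 − ₹490,000) = ₹118,000 − ₹44,300 = ₹73,700
  Base: ₹711,500 − ₹73,700 = ₹637,800
  ₹637,800 × 15% = ₹95,670

Ordinary income tax:
  ₹175,000 × 11% = ₹19,250
  ₹149,000 × 22% = ₹32,780
  ₹171,500 × 34% = ₹58,310
  → ₹110,340

₹110,340 > ₹95,670, so the ordinary income tax governs.

₹110,340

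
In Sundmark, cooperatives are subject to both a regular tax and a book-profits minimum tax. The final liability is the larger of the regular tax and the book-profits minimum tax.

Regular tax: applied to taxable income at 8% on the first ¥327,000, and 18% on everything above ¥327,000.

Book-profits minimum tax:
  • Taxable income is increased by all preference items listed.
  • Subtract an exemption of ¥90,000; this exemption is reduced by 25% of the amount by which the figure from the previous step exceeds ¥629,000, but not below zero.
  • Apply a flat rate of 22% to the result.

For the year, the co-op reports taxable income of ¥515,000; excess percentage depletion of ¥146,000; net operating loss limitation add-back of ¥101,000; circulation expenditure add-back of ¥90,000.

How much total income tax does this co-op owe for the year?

¥179,905

Regular tax:
  ¥327,000 × 8% = ¥26,160
  ¥188,000 × 18% = ¥33,840
  → ¥60,000

Book-profits minimum tax:
  Adjusted income: ¥515,000 + ¥146,000 + ¥101,000 + ¥90,000 = ¥852,000
  Exemption: ¥90,000 − 25% × (¥852,000 − ¥629,000) = ¥90,000 − ¥55,750 = ¥34,250
  Base: ¥852,000 − ¥34,250 = ¥817,750
  ¥817,750 × 22% = ¥179,905

¥179,905 > ¥60,000, so the book-profits minimum tax is the binding amount.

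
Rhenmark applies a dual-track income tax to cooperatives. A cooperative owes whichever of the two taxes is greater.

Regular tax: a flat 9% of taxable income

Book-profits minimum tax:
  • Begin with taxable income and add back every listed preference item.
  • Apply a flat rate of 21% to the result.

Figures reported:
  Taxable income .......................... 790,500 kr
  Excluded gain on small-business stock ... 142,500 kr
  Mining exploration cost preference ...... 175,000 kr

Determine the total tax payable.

Book-profits minimum tax:
  Adjusted income: 790,500 kr + 142,500 kr + 175,000 kr = 1,108,000 kr
  1,108,000 kr × 21% = 232,680 kr

Regular tax:
  790,500 kr × 9% = 71,145 kr

232,680 kr > 71,145 kr, so the book-profits minimum tax is the binding amount.

232,680 kr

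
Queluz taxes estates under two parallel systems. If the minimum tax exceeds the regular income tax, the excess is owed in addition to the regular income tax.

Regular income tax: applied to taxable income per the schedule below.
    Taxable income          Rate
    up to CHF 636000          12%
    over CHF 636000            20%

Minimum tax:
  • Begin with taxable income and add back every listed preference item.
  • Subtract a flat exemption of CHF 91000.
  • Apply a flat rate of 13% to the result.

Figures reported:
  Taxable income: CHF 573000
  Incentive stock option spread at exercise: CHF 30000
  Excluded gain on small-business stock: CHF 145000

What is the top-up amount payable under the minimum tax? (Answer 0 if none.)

CHF 16650

Minimum tax:
  Adjusted income: CHF 573000 + CHF 30000 + CHF 145000 = CHF 748000
  Less exemption CHF 91000 → base CHF 657000
  CHF 657000 × 13% = CHF 85410

Regular income tax:
  CHF 573000 × 12% = CHF 68760

Excess of minimum tax over regular income tax: CHF 85410 − CHF 68760 = CHF 16650.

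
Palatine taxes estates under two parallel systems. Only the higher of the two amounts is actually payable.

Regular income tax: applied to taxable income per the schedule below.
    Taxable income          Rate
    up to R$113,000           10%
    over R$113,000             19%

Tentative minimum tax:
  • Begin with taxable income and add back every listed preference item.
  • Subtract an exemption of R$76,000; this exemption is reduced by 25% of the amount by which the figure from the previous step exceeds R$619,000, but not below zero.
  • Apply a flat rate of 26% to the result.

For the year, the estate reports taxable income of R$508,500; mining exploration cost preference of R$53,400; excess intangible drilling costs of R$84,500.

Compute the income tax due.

R$150,085

Tentative minimum tax:
  Adjusted income: R$508,500 + R$53,400 + R$84,500 = R$646,400
  Exemption: R$76,000 − 25% × (R$646,400 − R$619,000) = R$76,000 − R$6,850 = R$69,150
  Base: R$646,400 − R$69,150 = R$577,250
  R$577,250 × 26% = R$150,085

Regular income tax:
  R$113,000 × 10% = R$11,300
  R$395,500 × 19% = R$75,145
  → R$86,445

R$150,085 > R$86,445, so the tentative minimum tax is the binding amount.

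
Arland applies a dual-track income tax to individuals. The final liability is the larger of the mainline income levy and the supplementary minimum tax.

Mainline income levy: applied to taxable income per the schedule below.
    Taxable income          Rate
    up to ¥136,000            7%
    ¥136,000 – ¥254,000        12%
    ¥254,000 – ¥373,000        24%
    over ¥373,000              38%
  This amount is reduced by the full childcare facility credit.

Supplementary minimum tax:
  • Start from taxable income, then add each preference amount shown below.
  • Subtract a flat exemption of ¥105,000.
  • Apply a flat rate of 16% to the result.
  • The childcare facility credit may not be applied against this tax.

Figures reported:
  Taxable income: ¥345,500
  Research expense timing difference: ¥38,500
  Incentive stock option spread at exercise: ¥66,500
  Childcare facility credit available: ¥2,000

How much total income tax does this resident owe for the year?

Supplementary minimum tax:
  Adjusted income: ¥345,500 + ¥38,500 + ¥66,500 = ¥450,500
  Less exemption ¥105,000 → base ¥345,500
  ¥345,500 × 16% = ¥55,280

Mainline income levy:
  ¥136,000 × 7% = ¥9,520
  ¥118,000 × 12% = ¥14,160
  ¥91,500 × 24% = ¥21,960
  → ¥45,640
  Less childcare facility credit ¥2,000 → ¥43,640

¥55,280 > ¥43,640, so the supplementary minimum tax is the binding amount.

¥55,280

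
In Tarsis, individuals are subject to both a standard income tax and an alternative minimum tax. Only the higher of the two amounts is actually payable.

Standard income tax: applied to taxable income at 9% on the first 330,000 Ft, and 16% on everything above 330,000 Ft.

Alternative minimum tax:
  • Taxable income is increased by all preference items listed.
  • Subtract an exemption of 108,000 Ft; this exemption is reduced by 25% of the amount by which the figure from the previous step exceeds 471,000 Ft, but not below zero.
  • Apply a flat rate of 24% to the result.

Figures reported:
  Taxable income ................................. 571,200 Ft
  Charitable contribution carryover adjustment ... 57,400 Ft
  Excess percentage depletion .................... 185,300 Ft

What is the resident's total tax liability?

Alternative minimum tax:
  Adjusted income: 571,200 Ft + 57,400 Ft + 185,300 Ft = 813,900 Ft
  Exemption: 108,000 Ft − 25% × (813,900 Ft − 471,000 Ft) = 108,000 Ft − 85,725 Ft = 22,275 Ft
  Base: 813,900 Ft − 22,275 Ft = 791,625 Ft
  791,625 Ft × 24% = 189,990 Ft

Standard income tax:
  330,000 Ft × 9% = 29,700 Ft
  241,200 Ft × 16% = 38,592 Ft
  → 68,292 Ft

189,990 Ft > 68,292 Ft, so the alternative minimum tax is the binding amount.

189,990 Ft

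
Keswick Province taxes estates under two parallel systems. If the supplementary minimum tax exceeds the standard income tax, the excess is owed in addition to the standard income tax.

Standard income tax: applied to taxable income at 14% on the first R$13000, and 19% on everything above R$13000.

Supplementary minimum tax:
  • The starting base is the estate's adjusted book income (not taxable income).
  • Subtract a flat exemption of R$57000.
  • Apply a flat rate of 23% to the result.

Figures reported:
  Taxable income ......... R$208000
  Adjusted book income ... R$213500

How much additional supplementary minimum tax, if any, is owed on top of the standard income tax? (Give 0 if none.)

Supplementary minimum tax:
  Base (adjusted book income): R$213500
  Less exemption R$57000 → base R$156500
  R$156500 × 23% = R$35995

Standard income tax:
  R$13000 × 14% = R$1820
  R$195000 × 19% = R$37050
  → R$38870

R$35995 ≤ R$38870, so no add-on is due.

R$0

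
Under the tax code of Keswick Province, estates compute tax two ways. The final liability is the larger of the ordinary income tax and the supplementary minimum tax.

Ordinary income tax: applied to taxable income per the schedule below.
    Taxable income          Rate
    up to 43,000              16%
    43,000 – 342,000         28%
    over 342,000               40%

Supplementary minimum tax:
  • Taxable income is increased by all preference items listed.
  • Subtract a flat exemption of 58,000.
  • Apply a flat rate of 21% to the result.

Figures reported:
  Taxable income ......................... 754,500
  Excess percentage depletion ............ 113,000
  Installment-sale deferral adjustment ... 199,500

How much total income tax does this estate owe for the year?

Supplementary minimum tax:
  Adjusted income: 754,500 + 113,000 + 199,500 = 1,067,000
  Less exemption 58,000 → base 1,009,000
  1,009,000 × 21% = 211,890

Ordinary income tax:
  43,000 × 16% = 6,880
  299,000 × 28% = 83,720
  412,500 × 40% = 165,000
  → 255,600

255,600 > 211,890, so the ordinary income tax governs.

255,600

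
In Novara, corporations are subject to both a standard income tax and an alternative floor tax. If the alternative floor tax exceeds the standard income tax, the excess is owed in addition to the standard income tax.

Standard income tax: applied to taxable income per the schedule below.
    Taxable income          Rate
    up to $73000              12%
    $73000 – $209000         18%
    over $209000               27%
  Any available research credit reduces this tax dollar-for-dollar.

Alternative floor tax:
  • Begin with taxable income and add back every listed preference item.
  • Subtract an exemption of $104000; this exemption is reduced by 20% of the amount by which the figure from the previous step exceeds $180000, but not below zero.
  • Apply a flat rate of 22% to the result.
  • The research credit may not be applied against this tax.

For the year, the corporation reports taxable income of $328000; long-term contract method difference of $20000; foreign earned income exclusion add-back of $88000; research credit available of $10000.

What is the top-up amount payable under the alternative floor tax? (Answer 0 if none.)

Standard income tax:
  $73000 × 12% = $8760
  $136000 × 18% = $24480
  $119000 × 27% = $32130
  → $65370
  Less research credit $10000 → $55370

Alternative floor tax:
  Adjusted income: $328000 + $20000 + $88000 = $436000
  Exemption: $104000 − 20% × ($436000 − $180000) = $104000 − $51200 = $52800
  Base: $436000 − $52800 = $383200
  $383200 × 22% = $84304

Excess of alternative floor tax over standard income tax: $84304 − $55370 = $28934.

$28934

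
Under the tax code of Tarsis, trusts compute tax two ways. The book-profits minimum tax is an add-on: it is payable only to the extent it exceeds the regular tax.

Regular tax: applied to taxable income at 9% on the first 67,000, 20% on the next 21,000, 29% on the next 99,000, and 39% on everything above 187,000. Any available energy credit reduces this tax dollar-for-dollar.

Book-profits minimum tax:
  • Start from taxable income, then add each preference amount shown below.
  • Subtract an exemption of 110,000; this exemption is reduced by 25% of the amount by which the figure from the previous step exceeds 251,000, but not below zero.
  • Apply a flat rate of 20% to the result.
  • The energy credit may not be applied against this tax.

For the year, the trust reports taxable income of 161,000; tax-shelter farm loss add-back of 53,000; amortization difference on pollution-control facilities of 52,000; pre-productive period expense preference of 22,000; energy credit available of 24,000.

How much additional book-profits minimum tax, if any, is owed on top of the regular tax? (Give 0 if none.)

30,050

Regular tax:
  67,000 × 9% = 6,030
  21,000 × 20% = 4,200
  73,000 × 29% = 21,170
  → 31,400
  Less energy credit 24,000 → 7,400

Book-profits minimum tax:
  Adjusted income: 161,000 + 53,000 + 52,000 + 22,000 = 288,000
  Exemption: 110,000 − 25% × (288,000 − 251,000) = 110,000 − 9,250 = 100,750
  Base: 288,000 − 100,750 = 187,250
  187,250 × 20% = 37,450

Excess of book-profits minimum tax over regular tax: 37,450 − 7,400 = 30,050.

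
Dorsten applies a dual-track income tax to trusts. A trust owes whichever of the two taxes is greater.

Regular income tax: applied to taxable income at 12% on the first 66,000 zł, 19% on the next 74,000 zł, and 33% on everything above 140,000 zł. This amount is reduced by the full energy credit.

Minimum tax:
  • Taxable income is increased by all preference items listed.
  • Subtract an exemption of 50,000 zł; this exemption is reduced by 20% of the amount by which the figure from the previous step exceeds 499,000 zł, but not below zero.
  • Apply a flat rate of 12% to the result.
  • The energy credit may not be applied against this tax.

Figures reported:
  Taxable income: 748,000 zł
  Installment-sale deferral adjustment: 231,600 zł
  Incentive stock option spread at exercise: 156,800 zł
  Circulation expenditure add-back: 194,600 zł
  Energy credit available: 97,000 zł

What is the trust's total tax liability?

159,720 zł

Minimum tax:
  Adjusted income: 748,000 zł + 231,600 zł + 156,800 zł + 194,600 zł = 1,331,000 zł
  Exemption: 20% × (1,331,000 zł − 499,000 zł) = 166,400 zł ≥ 50,000 zł, so the exemption is fully phased out
  Base: 1,331,000 zł − 0 zł = 1,331,000 zł
  1,331,000 zł × 12% = 159,720 zł

Regular income tax:
  66,000 zł × 12% = 7,920 zł
  74,000 zł × 19% = 14,060 zł
  608,000 zł × 33% = 200,640 zł
  → 222,620 zł
  Less energy credit 97,000 zł → 125,620 zł

159,720 zł > 125,620 zł, so the minimum tax is the binding amount.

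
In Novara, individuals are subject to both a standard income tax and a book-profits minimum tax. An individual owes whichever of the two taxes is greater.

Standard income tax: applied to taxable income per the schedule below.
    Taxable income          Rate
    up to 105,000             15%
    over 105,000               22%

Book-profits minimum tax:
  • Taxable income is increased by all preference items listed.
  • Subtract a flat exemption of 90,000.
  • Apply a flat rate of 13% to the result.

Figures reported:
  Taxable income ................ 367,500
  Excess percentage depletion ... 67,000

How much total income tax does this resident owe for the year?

73,500

Book-profits minimum tax:
  Adjusted income: 367,500 + 67,000 = 434,500
  Less exemption 90,000 → base 344,500
  344,500 × 13% = 44,785

Standard income tax:
  105,000 × 15% = 15,750
  262,500 × 22% = 57,750
  → 73,500

73,500 > 44,785, so the standard income tax governs.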